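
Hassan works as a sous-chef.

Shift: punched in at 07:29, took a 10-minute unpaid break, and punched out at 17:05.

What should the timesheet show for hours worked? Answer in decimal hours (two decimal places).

Shift: 07:29–17:05 = 9 h 36 min; less 10 min break → 9 h 26 min

9.43 hours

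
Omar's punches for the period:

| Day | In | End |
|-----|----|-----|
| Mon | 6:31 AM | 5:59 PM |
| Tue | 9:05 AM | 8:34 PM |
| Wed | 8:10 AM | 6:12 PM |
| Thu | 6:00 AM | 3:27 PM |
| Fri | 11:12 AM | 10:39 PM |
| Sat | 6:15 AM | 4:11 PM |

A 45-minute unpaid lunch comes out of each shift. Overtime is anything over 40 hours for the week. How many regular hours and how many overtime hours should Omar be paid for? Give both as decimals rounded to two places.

Mon: 6:31 AM–5:59 PM = 11 h 28 min; less 45 min break → 10 h 43 min
Tue: 9:05 AM–8:34 PM = 11 h 29 min; less 45 min break → 10 h 44 min
Wed: 8:10 AM–6:12 PM = 10 h 2 min; less 45 min break → 9 h 17 min
Thu: 6:00 AM–3:27 PM = 9 h 27 min; less 45 min break → 8 h 42 min
Fri: 11:12 AM–10:39 PM = 11 h 27 min; less 45 min break → 10 h 42 min
Sat: 6:15 AM–4:11 PM = 9 h 56 min; less 45 min break → 9 h 11 min
Total worked: 59 h 19 min = 59.32 h.
Threshold 40 h → overtime 19 h 19 min, regular 40 h 0 min.

Regular 40.00 hours, overtime 19.32 hours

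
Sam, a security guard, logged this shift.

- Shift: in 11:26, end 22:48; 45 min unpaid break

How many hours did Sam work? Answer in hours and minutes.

Shift: 11:26–22:48 = 11 h 22 min; less 45 min break → 10 h 37 min

10 h 37 min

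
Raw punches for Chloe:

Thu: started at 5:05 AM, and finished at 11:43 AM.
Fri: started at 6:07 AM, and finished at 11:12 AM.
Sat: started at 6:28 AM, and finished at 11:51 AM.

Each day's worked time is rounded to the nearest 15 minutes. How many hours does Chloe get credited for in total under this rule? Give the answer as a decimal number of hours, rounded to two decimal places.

Thu: 5:05 AM–11:43 AM = 6 h 38 min → rounds to 6 h 45 min
Fri: 6:07 AM–11:12 AM = 5 h 5 min → rounds to 5 h 0 min
Sat: 6:28 AM–11:51 AM = 5 h 23 min → rounds to 5 h 30 min
Total credited: 17 h 15 min.

17.25 hours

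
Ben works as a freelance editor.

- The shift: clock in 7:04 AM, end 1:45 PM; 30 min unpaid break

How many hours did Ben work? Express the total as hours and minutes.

The shift: 7:04 AM–1:45 PM = 6 h 41 min; less 30 min break → 6 h 11 min

6 h 11 min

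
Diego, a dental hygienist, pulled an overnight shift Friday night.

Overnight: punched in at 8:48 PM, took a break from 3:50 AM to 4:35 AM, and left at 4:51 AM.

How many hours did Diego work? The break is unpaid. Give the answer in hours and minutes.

Overnight: 8:48 PM → midnight = 3 h 12 min; midnight → 4:51 AM = 4 h 51 min; span 8 h 3 min; less 45 min break → 7 h 18 min

7 h 18 min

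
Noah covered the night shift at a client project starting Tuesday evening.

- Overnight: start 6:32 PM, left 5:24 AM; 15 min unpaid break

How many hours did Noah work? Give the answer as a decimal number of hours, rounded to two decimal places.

Overnight: 6:32 PM → midnight = 5 h 28 min; midnight → 5:24 AM = 5 h 24 min; span 10 h 52 min; less 15 min break → 10 h 37 min

10.62 hours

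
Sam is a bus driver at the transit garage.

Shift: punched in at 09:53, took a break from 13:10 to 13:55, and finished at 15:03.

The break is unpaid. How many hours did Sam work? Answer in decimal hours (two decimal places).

Shift: 09:53–15:03 = 5 h 10 min; less 45 min break → 4 h 25 min

4.42 hours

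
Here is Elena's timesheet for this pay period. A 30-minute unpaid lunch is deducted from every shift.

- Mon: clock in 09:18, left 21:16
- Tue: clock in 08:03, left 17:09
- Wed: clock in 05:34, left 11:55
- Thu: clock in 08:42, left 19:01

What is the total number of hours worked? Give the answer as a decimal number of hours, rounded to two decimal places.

Mon: 09:18–21:16 = 11 h 58 min; less 30 min break → 11 h 28 min
Tue: 08:03–17:09 = 9 h 6 min; less 30 min break → 8 h 36 min
Wed: 05:34–11:55 = 6 h 21 min; less 30 min break → 5 h 51 min
Thu: 08:42–19:01 = 10 h 19 min; less 30 min break → 9 h 49 min
Total: 11 h 28 min + 8 h 36 min + 5 h 51 min + 9 h 49 min = 35 h 44 min.

35.73 hours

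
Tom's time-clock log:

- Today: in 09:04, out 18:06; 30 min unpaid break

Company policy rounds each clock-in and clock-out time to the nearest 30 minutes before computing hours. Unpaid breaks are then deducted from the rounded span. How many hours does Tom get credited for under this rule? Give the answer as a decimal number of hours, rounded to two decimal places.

8.50 hours

Today: in 09:04→09:00, out 18:06→18:00; 9 h 0 min − 30 min = 8 h 30 min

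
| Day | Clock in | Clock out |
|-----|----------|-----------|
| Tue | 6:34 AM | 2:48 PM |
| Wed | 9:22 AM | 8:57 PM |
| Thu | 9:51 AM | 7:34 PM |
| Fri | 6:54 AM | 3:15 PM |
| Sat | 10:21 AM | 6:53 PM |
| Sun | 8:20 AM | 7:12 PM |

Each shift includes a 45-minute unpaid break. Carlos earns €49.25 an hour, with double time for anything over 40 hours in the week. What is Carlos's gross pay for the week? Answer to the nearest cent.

€3229.16

Tue: 6:34 AM–2:48 PM = 8 h 14 min; less 45 min break → 7 h 29 min
Wed: 9:22 AM–8:57 PM = 11 h 35 min; less 45 min break → 10 h 50 min
Thu: 9:51 AM–7:34 PM = 9 h 43 min; less 45 min break → 8 h 58 min
Fri: 6:54 AM–3:15 PM = 8 h 21 min; less 45 min break → 7 h 36 min
Sat: 10:21 AM–6:53 PM = 8 h 32 min; less 45 min break → 7 h 47 min
Sun: 8:20 AM–7:12 PM = 10 h 52 min; less 45 min break → 10 h 7 min
Total worked: 52 h 47 min = 3167 min.
Regular 40 h 0 min = 2400 min at €49.25/h; overtime 12 h 47 min = 767 min at €98.50/h.
Pay = (2400 × €49.25 + 767 × €98.50) ÷ 60 = €3229.16.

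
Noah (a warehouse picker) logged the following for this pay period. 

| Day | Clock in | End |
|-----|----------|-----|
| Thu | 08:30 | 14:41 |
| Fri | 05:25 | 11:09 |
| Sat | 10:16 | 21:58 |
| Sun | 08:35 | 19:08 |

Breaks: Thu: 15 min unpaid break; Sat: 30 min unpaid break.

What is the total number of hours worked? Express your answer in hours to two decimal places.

Thu: 08:30–14:41 = 6 h 11 min; less 15 min break → 5 h 56 min
Fri: 05:25–11:09 = 5 h 44 min
Sat: 10:16–21:58 = 11 h 42 min; less 30 min break → 11 h 12 min
Sun: 08:35–19:08 = 10 h 33 min
Total: 5 h 56 min + 5 h 44 min + 11 h 12 min + 10 h 33 min = 33 h 25 min.

33.42 hours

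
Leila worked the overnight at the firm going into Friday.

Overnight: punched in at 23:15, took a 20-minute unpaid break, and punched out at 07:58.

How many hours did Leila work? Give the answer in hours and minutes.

8 h 23 min

Overnight: 23:15 → midnight = 0 h 45 min; midnight → 07:58 = 7 h 58 min; span 8 h 43 min; less 20 min break → 8 h 23 min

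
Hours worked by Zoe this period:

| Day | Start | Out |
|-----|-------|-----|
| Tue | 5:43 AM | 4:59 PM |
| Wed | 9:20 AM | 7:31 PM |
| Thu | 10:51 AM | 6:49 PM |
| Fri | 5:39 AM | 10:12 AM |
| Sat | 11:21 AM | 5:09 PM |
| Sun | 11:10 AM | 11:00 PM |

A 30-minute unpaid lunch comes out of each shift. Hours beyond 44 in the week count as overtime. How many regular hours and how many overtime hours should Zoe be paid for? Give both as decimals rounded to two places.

Tue: 5:43 AM–4:59 PM = 11 h 16 min; less 30 min break → 10 h 46 min
Wed: 9:20 AM–7:31 PM = 10 h 11 min; less 30 min break → 9 h 41 min
Thu: 10:51 AM–6:49 PM = 7 h 58 min; less 30 min break → 7 h 28 min
Fri: 5:39 AM–10:12 AM = 4 h 33 min; less 30 min break → 4 h 3 min
Sat: 11:21 AM–5:09 PM = 5 h 48 min; less 30 min break → 5 h 18 min
Sun: 11:10 AM–11:00 PM = 11 h 50 min; less 30 min break → 11 h 20 min
Total worked: 48 h 36 min = 48.60 h.
Threshold 44 h → overtime 4 h 36 min, regular 44 h 0 min.

Regular 44.00 hours, overtime 4.60 hours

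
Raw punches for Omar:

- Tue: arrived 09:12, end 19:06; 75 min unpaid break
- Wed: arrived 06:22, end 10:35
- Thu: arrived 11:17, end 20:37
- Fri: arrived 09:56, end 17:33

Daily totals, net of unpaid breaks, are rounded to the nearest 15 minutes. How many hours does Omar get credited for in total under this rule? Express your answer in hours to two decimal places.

29.75 hours

Tue: 09:12–19:06 = 9 h 54 min − 75 min = 8 h 39 min → rounds to 8 h 45 min
Wed: 06:22–10:35 = 4 h 13 min → rounds to 4 h 15 min
Thu: 11:17–20:37 = 9 h 20 min → rounds to 9 h 15 min
Fri: 09:56–17:33 = 7 h 37 min → rounds to 7 h 30 min
Total credited: 29 h 45 min.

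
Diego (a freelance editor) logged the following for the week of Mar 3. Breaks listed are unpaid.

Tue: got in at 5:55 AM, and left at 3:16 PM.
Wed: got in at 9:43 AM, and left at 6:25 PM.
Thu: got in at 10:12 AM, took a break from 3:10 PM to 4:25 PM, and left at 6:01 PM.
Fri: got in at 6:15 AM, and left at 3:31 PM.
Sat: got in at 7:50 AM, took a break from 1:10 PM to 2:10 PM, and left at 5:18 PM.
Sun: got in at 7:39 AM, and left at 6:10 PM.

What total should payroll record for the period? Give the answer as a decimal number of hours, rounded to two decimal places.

52.87 hours

Tue: 5:55 AM–3:16 PM = 9 h 21 min
Wed: 9:43 AM–6:25 PM = 8 h 42 min
Thu: 10:12 AM–6:01 PM = 7 h 49 min; less 75 min break → 6 h 34 min
Fri: 6:15 AM–3:31 PM = 9 h 16 min
Sat: 7:50 AM–5:18 PM = 9 h 28 min; less 60 min break → 8 h 28 min
Sun: 7:39 AM–6:10 PM = 10 h 31 min
Total: 9 h 21 min + 8 h 42 min + 6 h 34 min + 9 h 16 min + 8 h 28 min + 10 h 31 min = 52 h 52 min.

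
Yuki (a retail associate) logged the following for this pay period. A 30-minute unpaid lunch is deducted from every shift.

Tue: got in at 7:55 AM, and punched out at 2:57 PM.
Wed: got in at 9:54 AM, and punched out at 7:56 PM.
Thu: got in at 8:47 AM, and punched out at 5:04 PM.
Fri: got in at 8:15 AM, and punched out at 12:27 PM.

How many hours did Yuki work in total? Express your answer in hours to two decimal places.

Tue: 7:55 AM–2:57 PM = 7 h 2 min; less 30 min break → 6 h 32 min
Wed: 9:54 AM–7:56 PM = 10 h 2 min; less 30 min break → 9 h 32 min
Thu: 8:47 AM–5:04 PM = 8 h 17 min; less 30 min break → 7 h 47 min
Fri: 8:15 AM–12:27 PM = 4 h 12 min; less 30 min break → 3 h 42 min
Total: 6 h 32 min + 9 h 32 min + 7 h 47 min + 3 h 42 min = 27 h 33 min.

27.55 hours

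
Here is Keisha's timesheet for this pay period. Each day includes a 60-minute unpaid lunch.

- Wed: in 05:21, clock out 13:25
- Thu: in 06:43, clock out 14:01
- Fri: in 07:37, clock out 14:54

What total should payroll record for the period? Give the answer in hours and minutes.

19 h 39 min

Wed: 05:21–13:25 = 8 h 4 min; less 60 min break → 7 h 4 min
Thu: 06:43–14:01 = 7 h 18 min; less 60 min break → 6 h 18 min
Fri: 07:37–14:54 = 7 h 17 min; less 60 min break → 6 h 17 min
Total: 7 h 4 min + 6 h 18 min + 6 h 17 min = 19 h 39 min.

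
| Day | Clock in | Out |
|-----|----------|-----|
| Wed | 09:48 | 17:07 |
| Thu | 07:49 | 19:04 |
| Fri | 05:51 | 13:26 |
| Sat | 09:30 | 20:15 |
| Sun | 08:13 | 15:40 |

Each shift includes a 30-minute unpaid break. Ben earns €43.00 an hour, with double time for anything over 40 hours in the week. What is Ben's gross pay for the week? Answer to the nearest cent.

Wed: 09:48–17:07 = 7 h 19 min; less 30 min break → 6 h 49 min
Thu: 07:49–19:04 = 11 h 15 min; less 30 min break → 10 h 45 min
Fri: 05:51–13:26 = 7 h 35 min; less 30 min break → 7 h 5 min
Sat: 09:30–20:15 = 10 h 45 min; less 30 min break → 10 h 15 min
Sun: 08:13–15:40 = 7 h 27 min; less 30 min break → 6 h 57 min
Total worked: 41 h 51 min = 2511 min.
Regular 40 h 0 min = 2400 min at €43.00/h; overtime 1 h 51 min = 111 min at €86.00/h.
Pay = (2400 × €43.00 + 111 × €86.00) ÷ 60 = €1879.10.

€1879.10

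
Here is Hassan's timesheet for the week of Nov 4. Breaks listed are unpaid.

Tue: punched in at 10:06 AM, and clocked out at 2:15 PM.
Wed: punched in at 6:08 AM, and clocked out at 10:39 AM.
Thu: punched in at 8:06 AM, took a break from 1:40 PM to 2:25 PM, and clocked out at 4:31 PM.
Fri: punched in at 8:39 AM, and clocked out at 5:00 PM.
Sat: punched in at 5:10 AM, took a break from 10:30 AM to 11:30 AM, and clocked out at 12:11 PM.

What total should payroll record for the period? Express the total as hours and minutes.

30 h 42 min

Tue: 10:06 AM–2:15 PM = 4 h 9 min
Wed: 6:08 AM–10:39 AM = 4 h 31 min
Thu: 8:06 AM–4:31 PM = 8 h 25 min; less 45 min break → 7 h 40 min
Fri: 8:39 AM–5:00 PM = 8 h 21 min
Sat: 5:10 AM–12:11 PM = 7 h 1 min; less 60 min break → 6 h 1 min
Total: 4 h 9 min + 4 h 31 min + 7 h 40 min + 8 h 21 min + 6 h 1 min = 30 h 42 min.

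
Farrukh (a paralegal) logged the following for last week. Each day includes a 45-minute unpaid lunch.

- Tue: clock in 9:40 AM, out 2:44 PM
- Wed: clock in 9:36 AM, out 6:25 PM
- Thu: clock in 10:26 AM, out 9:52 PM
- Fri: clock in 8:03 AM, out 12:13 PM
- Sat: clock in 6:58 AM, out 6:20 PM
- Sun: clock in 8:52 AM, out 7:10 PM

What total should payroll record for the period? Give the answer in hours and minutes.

46 h 39 min

Tue: 9:40 AM–2:44 PM = 5 h 4 min; less 45 min break → 4 h 19 min
Wed: 9:36 AM–6:25 PM = 8 h 49 min; less 45 min break → 8 h 4 min
Thu: 10:26 AM–9:52 PM = 11 h 26 min; less 45 min break → 10 h 41 min
Fri: 8:03 AM–12:13 PM = 4 h 10 min; less 45 min break → 3 h 25 min
Sat: 6:58 AM–6:20 PM = 11 h 22 min; less 45 min break → 10 h 37 min
Sun: 8:52 AM–7:10 PM = 10 h 18 min; less 45 min break → 9 h 33 min
Total: 4 h 19 min + 8 h 4 min + 10 h 41 min + 3 h 25 min + 10 h 37 min + 9 h 33 min = 46 h 39 min.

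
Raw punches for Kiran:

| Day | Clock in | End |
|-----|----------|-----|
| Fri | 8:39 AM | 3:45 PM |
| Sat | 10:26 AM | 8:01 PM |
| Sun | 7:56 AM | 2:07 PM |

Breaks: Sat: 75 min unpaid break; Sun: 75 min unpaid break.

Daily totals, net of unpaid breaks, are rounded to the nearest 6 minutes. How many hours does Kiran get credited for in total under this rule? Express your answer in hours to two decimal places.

Fri: 8:39 AM–3:45 PM = 7 h 6 min → rounds to 7 h 6 min
Sat: 10:26 AM–8:01 PM = 9 h 35 min − 75 min = 8 h 20 min → rounds to 8 h 18 min
Sun: 7:56 AM–2:07 PM = 6 h 11 min − 75 min = 4 h 56 min → rounds to 4 h 54 min
Total credited: 20 h 18 min.

20.30 hours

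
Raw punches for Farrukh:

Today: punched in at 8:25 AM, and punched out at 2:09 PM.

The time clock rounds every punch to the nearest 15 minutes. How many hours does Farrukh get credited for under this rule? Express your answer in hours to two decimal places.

Today: in 8:25 AM→8:30 AM, out 2:09 PM→2:15 PM; 5 h 45 min

5.75 hours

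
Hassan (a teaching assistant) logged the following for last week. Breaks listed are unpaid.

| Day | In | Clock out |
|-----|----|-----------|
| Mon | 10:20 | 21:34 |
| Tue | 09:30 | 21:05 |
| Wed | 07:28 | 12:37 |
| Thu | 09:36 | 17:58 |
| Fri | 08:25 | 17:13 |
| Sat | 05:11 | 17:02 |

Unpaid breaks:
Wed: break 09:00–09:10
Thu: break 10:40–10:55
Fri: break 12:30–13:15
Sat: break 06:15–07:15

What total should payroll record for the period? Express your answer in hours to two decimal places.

Mon: 10:20–21:34 = 11 h 14 min
Tue: 09:30–21:05 = 11 h 35 min
Wed: 07:28–12:37 = 5 h 9 min; less 10 min break → 4 h 59 min
Thu: 09:36–17:58 = 8 h 22 min; less 15 min break → 8 h 7 min
Fri: 08:25–17:13 = 8 h 48 min; less 45 min break → 8 h 3 min
Sat: 05:11–17:02 = 11 h 51 min; less 60 min break → 10 h 51 min
Total: 11 h 14 min + 11 h 35 min + 4 h 59 min + 8 h 7 min + 8 h 3 min + 10 h 51 min = 54 h 49 min.

54.82 hours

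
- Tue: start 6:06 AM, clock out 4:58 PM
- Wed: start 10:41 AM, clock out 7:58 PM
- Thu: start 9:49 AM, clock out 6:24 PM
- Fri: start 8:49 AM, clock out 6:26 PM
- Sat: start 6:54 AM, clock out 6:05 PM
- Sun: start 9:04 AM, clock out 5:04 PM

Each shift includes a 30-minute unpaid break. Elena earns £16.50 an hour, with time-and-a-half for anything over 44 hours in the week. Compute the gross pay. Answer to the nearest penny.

Tue: 6:06 AM–4:58 PM = 10 h 52 min; less 30 min break → 10 h 22 min
Wed: 10:41 AM–7:58 PM = 9 h 17 min; less 30 min break → 8 h 47 min
Thu: 9:49 AM–6:24 PM = 8 h 35 min; less 30 min break → 8 h 5 min
Fri: 8:49 AM–6:26 PM = 9 h 37 min; less 30 min break → 9 h 7 min
Sat: 6:54 AM–6:05 PM = 11 h 11 min; less 30 min break → 10 h 41 min
Sun: 9:04 AM–5:04 PM = 8 h 0 min; less 30 min break → 7 h 30 min
Total worked: 54 h 32 min = 3272 min.
Regular 44 h 0 min = 2640 min at £16.50/h; overtime 10 h 32 min = 632 min at £24.75/h.
Pay = (2640 × £16.50 + 632 × £24.75) ÷ 60 = £986.70.

£986.70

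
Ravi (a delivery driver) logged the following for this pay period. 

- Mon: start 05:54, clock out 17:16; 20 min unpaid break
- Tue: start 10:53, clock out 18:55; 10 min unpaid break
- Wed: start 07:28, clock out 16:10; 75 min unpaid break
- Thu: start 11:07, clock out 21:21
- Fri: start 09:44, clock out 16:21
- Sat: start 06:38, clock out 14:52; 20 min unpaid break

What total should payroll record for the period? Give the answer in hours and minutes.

Mon: 05:54–17:16 = 11 h 22 min; less 20 min break → 11 h 2 min
Tue: 10:53–18:55 = 8 h 2 min; less 10 min break → 7 h 52 min
Wed: 07:28–16:10 = 8 h 42 min; less 75 min break → 7 h 27 min
Thu: 11:07–21:21 = 10 h 14 min
Fri: 09:44–16:21 = 6 h 37 min
Sat: 06:38–14:52 = 8 h 14 min; less 20 min break → 7 h 54 min
Total: 11 h 2 min + 7 h 52 min + 7 h 27 min + 10 h 14 min + 6 h 37 min + 7 h 54 min = 51 h 6 min.

51 h 6 min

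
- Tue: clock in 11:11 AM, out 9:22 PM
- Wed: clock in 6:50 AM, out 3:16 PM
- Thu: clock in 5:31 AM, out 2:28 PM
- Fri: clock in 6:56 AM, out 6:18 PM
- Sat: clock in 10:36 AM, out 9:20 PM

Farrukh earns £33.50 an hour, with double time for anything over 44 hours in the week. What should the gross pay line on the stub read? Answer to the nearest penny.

£1853.67

Tue: 11:11 AM–9:22 PM = 10 h 11 min
Wed: 6:50 AM–3:16 PM = 8 h 26 min
Thu: 5:31 AM–2:28 PM = 8 h 57 min
Fri: 6:56 AM–6:18 PM = 11 h 22 min
Sat: 10:36 AM–9:20 PM = 10 h 44 min
Total worked: 49 h 40 min = 2980 min.
Regular 44 h 0 min = 2640 min at £33.50/h; overtime 5 h 40 min = 340 min at £67.00/h.
Pay = (2640 × £33.50 + 340 × £67.00) ÷ 60 = £1853.67.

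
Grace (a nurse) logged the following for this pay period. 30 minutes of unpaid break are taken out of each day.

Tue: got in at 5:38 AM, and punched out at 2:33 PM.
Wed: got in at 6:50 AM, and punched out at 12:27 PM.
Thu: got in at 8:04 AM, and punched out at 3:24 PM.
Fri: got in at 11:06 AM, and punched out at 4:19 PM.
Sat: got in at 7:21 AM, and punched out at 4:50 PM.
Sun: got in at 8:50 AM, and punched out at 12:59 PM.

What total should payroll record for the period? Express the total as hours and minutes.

Tue: 5:38 AM–2:33 PM = 8 h 55 min; less 30 min break → 8 h 25 min
Wed: 6:50 AM–12:27 PM = 5 h 37 min; less 30 min break → 5 h 7 min
Thu: 8:04 AM–3:24 PM = 7 h 20 min; less 30 min break → 6 h 50 min
Fri: 11:06 AM–4:19 PM = 5 h 13 min; less 30 min break → 4 h 43 min
Sat: 7:21 AM–4:50 PM = 9 h 29 min; less 30 min break → 8 h 59 min
Sun: 8:50 AM–12:59 PM = 4 h 9 min; less 30 min break → 3 h 39 min
Total: 8 h 25 min + 5 h 7 min + 6 h 50 min + 4 h 43 min + 8 h 59 min + 3 h 39 min = 37 h 43 min.

37 h 43 min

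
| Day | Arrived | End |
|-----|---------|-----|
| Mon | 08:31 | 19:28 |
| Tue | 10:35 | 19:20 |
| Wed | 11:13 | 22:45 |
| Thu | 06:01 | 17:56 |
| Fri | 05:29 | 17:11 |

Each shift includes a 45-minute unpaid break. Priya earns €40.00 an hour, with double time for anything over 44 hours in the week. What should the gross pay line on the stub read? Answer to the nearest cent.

Mon: 08:31–19:28 = 10 h 57 min; less 45 min break → 10 h 12 min
Tue: 10:35–19:20 = 8 h 45 min; less 45 min break → 8 h 0 min
Wed: 11:13–22:45 = 11 h 32 min; less 45 min break → 10 h 47 min
Thu: 06:01–17:56 = 11 h 55 min; less 45 min break → 11 h 10 min
Fri: 05:29–17:11 = 11 h 42 min; less 45 min break → 10 h 57 min
Total worked: 51 h 6 min = 3066 min.
Regular 44 h 0 min = 2640 min at €40.00/h; overtime 7 h 6 min = 426 min at €80.00/h.
Pay = (2640 × €40.00 + 426 × €80.00) ÷ 60 = €2328.00.

€2328.00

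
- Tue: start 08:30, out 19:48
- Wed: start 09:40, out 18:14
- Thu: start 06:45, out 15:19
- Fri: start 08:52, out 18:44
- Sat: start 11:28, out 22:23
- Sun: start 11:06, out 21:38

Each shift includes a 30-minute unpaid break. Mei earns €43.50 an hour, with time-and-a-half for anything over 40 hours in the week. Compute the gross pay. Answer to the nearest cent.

€2832.94

Tue: 08:30–19:48 = 11 h 18 min; less 30 min break → 10 h 48 min
Wed: 09:40–18:14 = 8 h 34 min; less 30 min break → 8 h 4 min
Thu: 06:45–15:19 = 8 h 34 min; less 30 min break → 8 h 4 min
Fri: 08:52–18:44 = 9 h 52 min; less 30 min break → 9 h 22 min
Sat: 11:28–22:23 = 10 h 55 min; less 30 min break → 10 h 25 min
Sun: 11:06–21:38 = 10 h 32 min; less 30 min break → 10 h 2 min
Total worked: 56 h 45 min = 3405 min.
Regular 40 h 0 min = 2400 min at €43.50/h; overtime 16 h 45 min = 1005 min at €65.25/h.
Pay = (2400 × €43.50 + 1005 × €65.25) ÷ 60 = €2832.94.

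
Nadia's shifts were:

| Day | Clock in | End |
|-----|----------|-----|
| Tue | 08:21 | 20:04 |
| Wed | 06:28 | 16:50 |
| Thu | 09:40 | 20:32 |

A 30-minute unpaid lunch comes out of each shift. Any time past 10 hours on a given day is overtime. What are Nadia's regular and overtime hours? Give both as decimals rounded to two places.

Regular 29.87 hours, overtime 1.58 hours

Tue: 08:21–20:04 = 11 h 43 min; less 30 min break → 11 h 13 min
Wed: 06:28–16:50 = 10 h 22 min; less 30 min break → 9 h 52 min
Thu: 09:40–20:32 = 10 h 52 min; less 30 min break → 10 h 22 min
Tue reg 10 h 0 min / OT 1 h 13 min; Wed reg 9 h 52 min / OT 0 h 0 min; Thu reg 10 h 0 min / OT 0 h 22 min.
Totals: regular 29 h 52 min, overtime 1 h 35 min.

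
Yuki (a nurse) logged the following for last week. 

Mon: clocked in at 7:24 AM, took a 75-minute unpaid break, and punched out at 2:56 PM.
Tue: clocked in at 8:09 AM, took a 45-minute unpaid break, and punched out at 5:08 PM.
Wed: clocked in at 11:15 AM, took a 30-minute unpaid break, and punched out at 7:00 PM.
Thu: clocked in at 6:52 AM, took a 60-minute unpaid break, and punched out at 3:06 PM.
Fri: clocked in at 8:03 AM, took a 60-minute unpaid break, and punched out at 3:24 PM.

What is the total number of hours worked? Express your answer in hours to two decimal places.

Mon: 7:24 AM–2:56 PM = 7 h 32 min; less 75 min break → 6 h 17 min
Tue: 8:09 AM–5:08 PM = 8 h 59 min; less 45 min break → 8 h 14 min
Wed: 11:15 AM–7:00 PM = 7 h 45 min; less 30 min break → 7 h 15 min
Thu: 6:52 AM–3:06 PM = 8 h 14 min; less 60 min break → 7 h 14 min
Fri: 8:03 AM–3:24 PM = 7 h 21 min; less 60 min break → 6 h 21 min
Total: 6 h 17 min + 8 h 14 min + 7 h 15 min + 7 h 14 min + 6 h 21 min = 35 h 21 min.

35.35 hours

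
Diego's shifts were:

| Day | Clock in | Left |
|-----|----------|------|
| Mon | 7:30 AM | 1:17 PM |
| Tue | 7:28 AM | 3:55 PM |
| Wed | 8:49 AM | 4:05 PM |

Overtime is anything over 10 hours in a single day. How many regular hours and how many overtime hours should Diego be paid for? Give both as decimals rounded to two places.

Mon: 7:30 AM–1:17 PM = 5 h 47 min
Tue: 7:28 AM–3:55 PM = 8 h 27 min
Wed: 8:49 AM–4:05 PM = 7 h 16 min
Mon reg 5 h 47 min / OT 0 h 0 min; Tue reg 8 h 27 min / OT 0 h 0 min; Wed reg 7 h 16 min / OT 0 h 0 min.
Totals: regular 21 h 30 min, overtime 0 h 0 min.

Regular 21.50 hours, overtime 0.00 hours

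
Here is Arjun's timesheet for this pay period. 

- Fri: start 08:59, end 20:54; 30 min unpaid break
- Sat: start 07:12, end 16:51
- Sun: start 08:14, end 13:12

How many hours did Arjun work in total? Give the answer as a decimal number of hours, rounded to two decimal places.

26.03 hours

Fri: 08:59–20:54 = 11 h 55 min; less 30 min break → 11 h 25 min
Sat: 07:12–16:51 = 9 h 39 min
Sun: 08:14–13:12 = 4 h 58 min
Total: 11 h 25 min + 9 h 39 min + 4 h 58 min = 26 h 2 min.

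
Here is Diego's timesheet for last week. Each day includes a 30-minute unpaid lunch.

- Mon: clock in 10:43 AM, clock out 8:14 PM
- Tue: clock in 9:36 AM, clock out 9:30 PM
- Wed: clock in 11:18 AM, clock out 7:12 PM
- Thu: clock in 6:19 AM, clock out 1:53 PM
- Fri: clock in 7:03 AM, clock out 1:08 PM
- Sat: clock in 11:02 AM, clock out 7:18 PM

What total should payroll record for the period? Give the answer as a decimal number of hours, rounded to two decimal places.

48.23 hours

Mon: 10:43 AM–8:14 PM = 9 h 31 min; less 30 min break → 9 h 1 min
Tue: 9:36 AM–9:30 PM = 11 h 54 min; less 30 min break → 11 h 24 min
Wed: 11:18 AM–7:12 PM = 7 h 54 min; less 30 min break → 7 h 24 min
Thu: 6:19 AM–1:53 PM = 7 h 34 min; less 30 min break → 7 h 4 min
Fri: 7:03 AM–1:08 PM = 6 h 5 min; less 30 min break → 5 h 35 min
Sat: 11:02 AM–7:18 PM = 8 h 16 min; less 30 min break → 7 h 46 min
Total: 9 h 1 min + 11 h 24 min + 7 h 24 min + 7 h 4 min + 5 h 35 min + 7 h 46 min = 48 h 14 min.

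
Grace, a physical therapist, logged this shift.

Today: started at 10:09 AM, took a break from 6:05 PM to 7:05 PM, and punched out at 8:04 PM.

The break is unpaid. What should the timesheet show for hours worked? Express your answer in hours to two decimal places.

Today: 10:09 AM–8:04 PM = 9 h 55 min; less 60 min break → 8 h 55 min

8.92 hours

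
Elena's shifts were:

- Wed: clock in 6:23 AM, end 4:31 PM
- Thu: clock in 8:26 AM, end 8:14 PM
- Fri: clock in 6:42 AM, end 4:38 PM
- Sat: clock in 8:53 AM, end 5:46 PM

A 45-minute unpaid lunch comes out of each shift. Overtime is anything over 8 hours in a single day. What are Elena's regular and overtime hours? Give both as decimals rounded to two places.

Wed: 6:23 AM–4:31 PM = 10 h 8 min; less 45 min break → 9 h 23 min
Thu: 8:26 AM–8:14 PM = 11 h 48 min; less 45 min break → 11 h 3 min
Fri: 6:42 AM–4:38 PM = 9 h 56 min; less 45 min break → 9 h 11 min
Sat: 8:53 AM–5:46 PM = 8 h 53 min; less 45 min break → 8 h 8 min
Wed reg 8 h 0 min / OT 1 h 23 min; Thu reg 8 h 0 min / OT 3 h 3 min; Fri reg 8 h 0 min / OT 1 h 11 min; Sat reg 8 h 0 min / OT 0 h 8 min.
Totals: regular 32 h 0 min, overtime 5 h 45 min.

Regular 32.00 hours, overtime 5.75 hours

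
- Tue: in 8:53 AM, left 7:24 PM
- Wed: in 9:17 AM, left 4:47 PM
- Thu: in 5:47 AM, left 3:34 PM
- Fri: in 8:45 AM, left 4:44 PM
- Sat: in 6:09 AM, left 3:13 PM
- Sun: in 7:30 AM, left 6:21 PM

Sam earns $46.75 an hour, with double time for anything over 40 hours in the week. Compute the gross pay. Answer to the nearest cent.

$3337.95

Tue: 8:53 AM–7:24 PM = 10 h 31 min
Wed: 9:17 AM–4:47 PM = 7 h 30 min
Thu: 5:47 AM–3:34 PM = 9 h 47 min
Fri: 8:45 AM–4:44 PM = 7 h 59 min
Sat: 6:09 AM–3:13 PM = 9 h 4 min
Sun: 7:30 AM–6:21 PM = 10 h 51 min
Total worked: 55 h 42 min = 3342 min.
Regular 40 h 0 min = 2400 min at $46.75/h; overtime 15 h 42 min = 942 min at $93.50/h.
Pay = (2400 × $46.75 + 942 × $93.50) ÷ 60 = $3337.95.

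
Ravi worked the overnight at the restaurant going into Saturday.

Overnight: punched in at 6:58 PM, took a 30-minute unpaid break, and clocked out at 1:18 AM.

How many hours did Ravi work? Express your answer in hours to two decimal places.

Overnight: 6:58 PM → midnight = 5 h 2 min; midnight → 1:18 AM = 1 h 18 min; span 6 h 20 min; less 30 min break → 5 h 50 min

5.83 hours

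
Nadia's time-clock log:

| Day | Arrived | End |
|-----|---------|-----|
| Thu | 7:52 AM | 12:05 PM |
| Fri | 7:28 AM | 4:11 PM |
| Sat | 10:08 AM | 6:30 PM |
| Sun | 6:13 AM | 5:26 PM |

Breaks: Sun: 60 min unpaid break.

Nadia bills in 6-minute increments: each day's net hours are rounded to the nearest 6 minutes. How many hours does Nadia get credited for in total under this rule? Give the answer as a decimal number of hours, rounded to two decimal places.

31.50 hours

Thu: 7:52 AM–12:05 PM = 4 h 13 min → rounds to 4 h 12 min
Fri: 7:28 AM–4:11 PM = 8 h 43 min → rounds to 8 h 42 min
Sat: 10:08 AM–6:30 PM = 8 h 22 min → rounds to 8 h 24 min
Sun: 6:13 AM–5:26 PM = 11 h 13 min − 60 min = 10 h 13 min → rounds to 10 h 12 min
Total credited: 31 h 30 min.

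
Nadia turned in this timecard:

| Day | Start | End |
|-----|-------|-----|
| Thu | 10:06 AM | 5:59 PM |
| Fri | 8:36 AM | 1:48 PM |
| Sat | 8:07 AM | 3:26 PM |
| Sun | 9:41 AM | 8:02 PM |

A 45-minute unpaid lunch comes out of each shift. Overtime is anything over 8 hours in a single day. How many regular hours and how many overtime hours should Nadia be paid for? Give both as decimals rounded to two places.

Thu: 10:06 AM–5:59 PM = 7 h 53 min; less 45 min break → 7 h 8 min
Fri: 8:36 AM–1:48 PM = 5 h 12 min; less 45 min break → 4 h 27 min
Sat: 8:07 AM–3:26 PM = 7 h 19 min; less 45 min break → 6 h 34 min
Sun: 9:41 AM–8:02 PM = 10 h 21 min; less 45 min break → 9 h 36 min
Thu reg 7 h 8 min / OT 0 h 0 min; Fri reg 4 h 27 min / OT 0 h 0 min; Sat reg 6 h 34 min / OT 0 h 0 min; Sun reg 8 h 0 min / OT 1 h 36 min.
Totals: regular 26 h 9 min, overtime 1 h 36 min.

Regular 26.15 hours, overtime 1.60 hours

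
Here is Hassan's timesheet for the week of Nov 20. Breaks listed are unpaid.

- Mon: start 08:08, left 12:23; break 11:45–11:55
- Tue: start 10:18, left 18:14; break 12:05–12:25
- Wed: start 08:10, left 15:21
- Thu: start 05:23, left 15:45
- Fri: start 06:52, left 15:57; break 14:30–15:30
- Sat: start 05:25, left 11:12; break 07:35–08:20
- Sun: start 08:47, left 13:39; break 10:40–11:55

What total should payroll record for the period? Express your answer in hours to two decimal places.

Mon: 08:08–12:23 = 4 h 15 min; less 10 min break → 4 h 5 min
Tue: 10:18–18:14 = 7 h 56 min; less 20 min break → 7 h 36 min
Wed: 08:10–15:21 = 7 h 11 min
Thu: 05:23–15:45 = 10 h 22 min
Fri: 06:52–15:57 = 9 h 5 min; less 60 min break → 8 h 5 min
Sat: 05:25–11:12 = 5 h 47 min; less 45 min break → 5 h 2 min
Sun: 08:47–13:39 = 4 h 52 min; less 75 min break → 3 h 37 min
Total: 4 h 5 min + 7 h 36 min + 7 h 11 min + 10 h 22 min + 8 h 5 min + 5 h 2 min + 3 h 37 min = 45 h 58 min.

45.97 hours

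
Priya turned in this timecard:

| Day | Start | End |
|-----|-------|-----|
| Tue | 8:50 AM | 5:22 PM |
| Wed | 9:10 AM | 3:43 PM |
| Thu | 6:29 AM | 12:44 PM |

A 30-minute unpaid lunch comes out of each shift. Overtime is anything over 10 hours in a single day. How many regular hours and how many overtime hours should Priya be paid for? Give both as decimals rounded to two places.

Tue: 8:50 AM–5:22 PM = 8 h 32 min; less 30 min break → 8 h 2 min
Wed: 9:10 AM–3:43 PM = 6 h 33 min; less 30 min break → 6 h 3 min
Thu: 6:29 AM–12:44 PM = 6 h 15 min; less 30 min break → 5 h 45 min
Tue reg 8 h 2 min / OT 0 h 0 min; Wed reg 6 h 3 min / OT 0 h 0 min; Thu reg 5 h 45 min / OT 0 h 0 min.
Totals: regular 19 h 50 min, overtime 0 h 0 min.

Regular 19.83 hours, overtime 0.00 hours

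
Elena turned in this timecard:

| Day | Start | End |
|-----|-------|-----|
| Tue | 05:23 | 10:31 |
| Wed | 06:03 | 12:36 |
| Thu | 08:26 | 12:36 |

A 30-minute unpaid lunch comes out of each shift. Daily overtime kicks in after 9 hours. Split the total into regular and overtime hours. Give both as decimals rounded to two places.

Tue: 05:23–10:31 = 5 h 8 min; less 30 min break → 4 h 38 min
Wed: 06:03–12:36 = 6 h 33 min; less 30 min break → 6 h 3 min
Thu: 08:26–12:36 = 4 h 10 min; less 30 min break → 3 h 40 min
Tue reg 4 h 38 min / OT 0 h 0 min; Wed reg 6 h 3 min / OT 0 h 0 min; Thu reg 3 h 40 min / OT 0 h 0 min.
Totals: regular 14 h 21 min, overtime 0 h 0 min.

Regular 14.35 hours, overtime 0.00 hours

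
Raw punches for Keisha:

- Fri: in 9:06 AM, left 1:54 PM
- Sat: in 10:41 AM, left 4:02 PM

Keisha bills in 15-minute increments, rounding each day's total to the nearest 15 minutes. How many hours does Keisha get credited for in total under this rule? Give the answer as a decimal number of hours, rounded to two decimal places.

10.00 hours

Fri: 9:06 AM–1:54 PM = 4 h 48 min → rounds to 4 h 45 min
Sat: 10:41 AM–4:02 PM = 5 h 21 min → rounds to 5 h 15 min
Total credited: 10 h 0 min.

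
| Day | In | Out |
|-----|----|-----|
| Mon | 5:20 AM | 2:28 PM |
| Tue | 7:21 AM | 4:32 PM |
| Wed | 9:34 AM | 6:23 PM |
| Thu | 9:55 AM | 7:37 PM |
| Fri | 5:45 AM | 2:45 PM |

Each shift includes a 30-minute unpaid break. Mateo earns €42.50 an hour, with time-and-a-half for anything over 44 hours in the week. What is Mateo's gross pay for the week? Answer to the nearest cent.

€1841.67

Mon: 5:20 AM–2:28 PM = 9 h 8 min; less 30 min break → 8 h 38 min
Tue: 7:21 AM–4:32 PM = 9 h 11 min; less 30 min break → 8 h 41 min
Wed: 9:34 AM–6:23 PM = 8 h 49 min; less 30 min break → 8 h 19 min
Thu: 9:55 AM–7:37 PM = 9 h 42 min; less 30 min break → 9 h 12 min
Fri: 5:45 AM–2:45 PM = 9 h 0 min; less 30 min break → 8 h 30 min
Total worked: 43 h 20 min = 2600 min.
Regular 43 h 20 min = 2600 min at €42.50/h; overtime 0 h 0 min = 0 min at €63.75/h.
Pay = (2600 × €42.50 + 0 × €63.75) ÷ 60 = €1841.67.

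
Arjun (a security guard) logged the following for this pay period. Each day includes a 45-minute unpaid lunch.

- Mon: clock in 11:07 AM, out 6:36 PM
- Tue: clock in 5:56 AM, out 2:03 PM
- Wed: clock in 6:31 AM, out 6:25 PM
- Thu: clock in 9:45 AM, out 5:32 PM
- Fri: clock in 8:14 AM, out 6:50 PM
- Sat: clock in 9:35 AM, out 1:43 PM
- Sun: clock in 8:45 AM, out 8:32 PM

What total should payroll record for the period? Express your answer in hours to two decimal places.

56.55 hours

Mon: 11:07 AM–6:36 PM = 7 h 29 min; less 45 min break → 6 h 44 min
Tue: 5:56 AM–2:03 PM = 8 h 7 min; less 45 min break → 7 h 22 min
Wed: 6:31 AM–6:25 PM = 11 h 54 min; less 45 min break → 11 h 9 min
Thu: 9:45 AM–5:32 PM = 7 h 47 min; less 45 min break → 7 h 2 min
Fri: 8:14 AM–6:50 PM = 10 h 36 min; less 45 min break → 9 h 51 min
Sat: 9:35 AM–1:43 PM = 4 h 8 min; less 45 min break → 3 h 23 min
Sun: 8:45 AM–8:32 PM = 11 h 47 min; less 45 min break → 11 h 2 min
Total: 6 h 44 min + 7 h 22 min + 11 h 9 min + 7 h 2 min + 9 h 51 min + 3 h 23 min + 11 h 2 min = 56 h 33 min.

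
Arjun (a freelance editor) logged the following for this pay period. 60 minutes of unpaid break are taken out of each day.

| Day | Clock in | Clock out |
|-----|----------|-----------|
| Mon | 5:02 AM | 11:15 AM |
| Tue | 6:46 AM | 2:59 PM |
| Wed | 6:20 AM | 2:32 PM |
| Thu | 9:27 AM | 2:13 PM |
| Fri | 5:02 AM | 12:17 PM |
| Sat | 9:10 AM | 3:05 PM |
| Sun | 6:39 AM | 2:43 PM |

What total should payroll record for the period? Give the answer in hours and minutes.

Mon: 5:02 AM–11:15 AM = 6 h 13 min; less 60 min break → 5 h 13 min
Tue: 6:46 AM–2:59 PM = 8 h 13 min; less 60 min break → 7 h 13 min
Wed: 6:20 AM–2:32 PM = 8 h 12 min; less 60 min break → 7 h 12 min
Thu: 9:27 AM–2:13 PM = 4 h 46 min; less 60 min break → 3 h 46 min
Fri: 5:02 AM–12:17 PM = 7 h 15 min; less 60 min break → 6 h 15 min
Sat: 9:10 AM–3:05 PM = 5 h 55 min; less 60 min break → 4 h 55 min
Sun: 6:39 AM–2:43 PM = 8 h 4 min; less 60 min break → 7 h 4 min
Total: 5 h 13 min + 7 h 13 min + 7 h 12 min + 3 h 46 min + 6 h 15 min + 4 h 55 min + 7 h 4 min = 41 h 38 min.

41 h 38 min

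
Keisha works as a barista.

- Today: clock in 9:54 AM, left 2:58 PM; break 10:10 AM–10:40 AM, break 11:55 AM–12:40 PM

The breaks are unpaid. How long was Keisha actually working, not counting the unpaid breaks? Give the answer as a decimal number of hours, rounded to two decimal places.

3.82 hours

Today: 9:54 AM–2:58 PM = 5 h 4 min; less 75 min break → 3 h 49 min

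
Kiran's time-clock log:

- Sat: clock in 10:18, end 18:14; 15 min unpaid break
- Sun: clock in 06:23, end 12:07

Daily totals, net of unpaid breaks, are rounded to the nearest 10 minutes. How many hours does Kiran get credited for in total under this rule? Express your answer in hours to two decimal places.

Sat: 10:18–18:14 = 7 h 56 min − 15 min = 7 h 41 min → rounds to 7 h 40 min
Sun: 06:23–12:07 = 5 h 44 min → rounds to 5 h 40 min
Total credited: 13 h 20 min.

13.33 hours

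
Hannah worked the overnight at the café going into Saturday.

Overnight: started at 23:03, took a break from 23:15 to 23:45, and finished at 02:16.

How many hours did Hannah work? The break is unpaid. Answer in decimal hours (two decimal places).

2.72 hours

Overnight: 23:03 → midnight = 0 h 57 min; midnight → 02:16 = 2 h 16 min; span 3 h 13 min; less 30 min break → 2 h 43 min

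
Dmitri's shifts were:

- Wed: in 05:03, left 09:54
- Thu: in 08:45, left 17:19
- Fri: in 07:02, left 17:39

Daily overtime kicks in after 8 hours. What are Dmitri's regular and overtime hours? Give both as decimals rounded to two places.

Regular 20.85 hours, overtime 3.18 hours

Wed: 05:03–09:54 = 4 h 51 min
Thu: 08:45–17:19 = 8 h 34 min
Fri: 07:02–17:39 = 10 h 37 min
Wed reg 4 h 51 min / OT 0 h 0 min; Thu reg 8 h 0 min / OT 0 h 34 min; Fri reg 8 h 0 min / OT 2 h 37 min.
Totals: regular 20 h 51 min, overtime 3 h 11 min.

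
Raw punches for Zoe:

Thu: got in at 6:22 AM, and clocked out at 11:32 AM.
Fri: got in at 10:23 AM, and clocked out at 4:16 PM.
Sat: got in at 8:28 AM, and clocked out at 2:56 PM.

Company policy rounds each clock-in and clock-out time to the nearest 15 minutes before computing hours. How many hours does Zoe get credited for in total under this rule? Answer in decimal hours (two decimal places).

17.50 hours

Thu: in 6:22 AM→6:15 AM, out 11:32 AM→11:30 AM; 5 h 15 min
Fri: in 10:23 AM→10:30 AM, out 4:16 PM→4:15 PM; 5 h 45 min
Sat: in 8:28 AM→8:30 AM, out 2:56 PM→3:00 PM; 6 h 30 min
Total credited: 17 h 30 min.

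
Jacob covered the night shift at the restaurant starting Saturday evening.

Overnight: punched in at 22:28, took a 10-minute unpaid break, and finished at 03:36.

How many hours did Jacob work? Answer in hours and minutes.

4 h 58 min

Overnight: 22:28 → midnight = 1 h 32 min; midnight → 03:36 = 3 h 36 min; span 5 h 8 min; less 10 min break → 4 h 58 min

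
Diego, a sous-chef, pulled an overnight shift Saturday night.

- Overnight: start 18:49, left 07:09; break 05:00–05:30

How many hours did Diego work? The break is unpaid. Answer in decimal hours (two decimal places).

Overnight: 18:49 → midnight = 5 h 11 min; midnight → 07:09 = 7 h 9 min; span 12 h 20 min; less 30 min break → 11 h 50 min

11.83 hours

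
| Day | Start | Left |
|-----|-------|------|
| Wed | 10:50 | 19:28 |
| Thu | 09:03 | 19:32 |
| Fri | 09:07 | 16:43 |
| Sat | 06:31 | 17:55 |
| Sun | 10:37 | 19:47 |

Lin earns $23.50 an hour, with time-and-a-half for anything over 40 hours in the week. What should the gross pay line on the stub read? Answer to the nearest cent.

$1196.74

Wed: 10:50–19:28 = 8 h 38 min
Thu: 09:03–19:32 = 10 h 29 min
Fri: 09:07–16:43 = 7 h 36 min
Sat: 06:31–17:55 = 11 h 24 min
Sun: 10:37–19:47 = 9 h 10 min
Total worked: 47 h 17 min = 2837 min.
Regular 40 h 0 min = 2400 min at $23.50/h; overtime 7 h 17 min = 437 min at $35.25/h.
Pay = (2400 × $23.50 + 437 × $35.25) ÷ 60 = $1196.74.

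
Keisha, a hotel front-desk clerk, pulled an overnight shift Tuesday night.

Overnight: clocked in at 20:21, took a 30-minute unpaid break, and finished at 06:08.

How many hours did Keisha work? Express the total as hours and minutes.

Overnight: 20:21 → midnight = 3 h 39 min; midnight → 06:08 = 6 h 8 min; span 9 h 47 min; less 30 min break → 9 h 17 min

9 h 17 min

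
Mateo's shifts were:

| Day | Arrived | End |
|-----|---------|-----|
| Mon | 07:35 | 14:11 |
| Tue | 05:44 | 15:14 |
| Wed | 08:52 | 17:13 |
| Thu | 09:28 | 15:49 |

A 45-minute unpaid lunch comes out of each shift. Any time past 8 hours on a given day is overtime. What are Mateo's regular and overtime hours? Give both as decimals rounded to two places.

Regular 27.05 hours, overtime 0.75 hours

Mon: 07:35–14:11 = 6 h 36 min; less 45 min break → 5 h 51 min
Tue: 05:44–15:14 = 9 h 30 min; less 45 min break → 8 h 45 min
Wed: 08:52–17:13 = 8 h 21 min; less 45 min break → 7 h 36 min
Thu: 09:28–15:49 = 6 h 21 min; less 45 min break → 5 h 36 min
Mon reg 5 h 51 min / OT 0 h 0 min; Tue reg 8 h 0 min / OT 0 h 45 min; Wed reg 7 h 36 min / OT 0 h 0 min; Thu reg 5 h 36 min / OT 0 h 0 min.
Totals: regular 27 h 3 min, overtime 0 h 45 min.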